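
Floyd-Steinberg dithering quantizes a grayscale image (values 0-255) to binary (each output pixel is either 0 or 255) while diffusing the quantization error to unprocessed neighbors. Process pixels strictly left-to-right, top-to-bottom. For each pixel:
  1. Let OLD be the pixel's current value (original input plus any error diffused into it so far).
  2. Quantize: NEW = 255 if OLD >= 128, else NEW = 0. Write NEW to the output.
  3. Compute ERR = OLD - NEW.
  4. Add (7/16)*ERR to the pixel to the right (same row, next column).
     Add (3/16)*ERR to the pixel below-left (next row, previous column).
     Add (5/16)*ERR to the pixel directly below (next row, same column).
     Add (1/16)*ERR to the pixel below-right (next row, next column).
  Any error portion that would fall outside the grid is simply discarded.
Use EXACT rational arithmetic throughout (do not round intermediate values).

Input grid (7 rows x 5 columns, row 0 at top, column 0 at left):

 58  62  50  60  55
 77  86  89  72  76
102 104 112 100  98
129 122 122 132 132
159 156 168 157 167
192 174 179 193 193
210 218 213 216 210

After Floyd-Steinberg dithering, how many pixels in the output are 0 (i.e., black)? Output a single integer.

(0,0): OLD=58 → NEW=0, ERR=58
(0,1): OLD=699/8 → NEW=0, ERR=699/8
(0,2): OLD=11293/128 → NEW=0, ERR=11293/128
(0,3): OLD=201931/2048 → NEW=0, ERR=201931/2048
(0,4): OLD=3215757/32768 → NEW=0, ERR=3215757/32768
(1,0): OLD=14273/128 → NEW=0, ERR=14273/128
(1,1): OLD=186631/1024 → NEW=255, ERR=-74489/1024
(1,2): OLD=3561683/32768 → NEW=0, ERR=3561683/32768
(1,3): OLD=22843319/131072 → NEW=255, ERR=-10580041/131072
(1,4): OLD=162561989/2097152 → NEW=0, ERR=162561989/2097152
(2,0): OLD=2018621/16384 → NEW=0, ERR=2018621/16384
(2,1): OLD=85207343/524288 → NEW=255, ERR=-48486097/524288
(2,2): OLD=719957197/8388608 → NEW=0, ERR=719957197/8388608
(2,3): OLD=17938394775/134217728 → NEW=255, ERR=-16287125865/134217728
(2,4): OLD=137629390945/2147483648 → NEW=0, ERR=137629390945/2147483648
(3,0): OLD=1259651501/8388608 → NEW=255, ERR=-879443539/8388608
(3,1): OLD=4766487913/67108864 → NEW=0, ERR=4766487913/67108864
(3,2): OLD=325046593171/2147483648 → NEW=255, ERR=-222561737069/2147483648
(3,3): OLD=283972556395/4294967296 → NEW=0, ERR=283972556395/4294967296
(3,4): OLD=11913884705687/68719476736 → NEW=255, ERR=-5609581861993/68719476736
(4,0): OLD=149846672195/1073741824 → NEW=255, ERR=-123957492925/1073741824
(4,1): OLD=3494529593347/34359738368 → NEW=0, ERR=3494529593347/34359738368
(4,2): OLD=108271528086029/549755813888 → NEW=255, ERR=-31916204455411/549755813888
(4,3): OLD=1147709840014083/8796093022208 → NEW=255, ERR=-1095293880648957/8796093022208
(4,4): OLD=12827546794618517/140737488355328 → NEW=0, ERR=12827546794618517/140737488355328
(5,0): OLD=96203506178537/549755813888 → NEW=255, ERR=-43984226362903/549755813888
(5,1): OLD=671489059523899/4398046511104 → NEW=255, ERR=-450012800807621/4398046511104
(5,2): OLD=13947252781814099/140737488355328 → NEW=0, ERR=13947252781814099/140737488355328
(5,3): OLD=118729178776326333/562949953421312 → NEW=255, ERR=-24823059346108227/562949953421312
(5,4): OLD=1751080168273090959/9007199254740992 → NEW=255, ERR=-545755641685862001/9007199254740992
(6,0): OLD=11668028820370457/70368744177664 → NEW=255, ERR=-6276000944933863/70368744177664
(6,1): OLD=361608094421629751/2251799813685248 → NEW=255, ERR=-212600858068108489/2251799813685248
(6,2): OLD=6773424714940893005/36028797018963968 → NEW=255, ERR=-2413918524894918835/36028797018963968
(6,3): OLD=96696142844434474255/576460752303423488 → NEW=255, ERR=-50301348992938515185/576460752303423488
(6,4): OLD=1384738066679042648617/9223372036854775808 → NEW=255, ERR=-967221802718925182423/9223372036854775808
Output grid:
  Row 0: .....  (5 black, running=5)
  Row 1: .#.#.  (3 black, running=8)
  Row 2: .#.#.  (3 black, running=11)
  Row 3: #.#.#  (2 black, running=13)
  Row 4: #.##.  (2 black, running=15)
  Row 5: ##.##  (1 black, running=16)
  Row 6: #####  (0 black, running=16)

Answer: 16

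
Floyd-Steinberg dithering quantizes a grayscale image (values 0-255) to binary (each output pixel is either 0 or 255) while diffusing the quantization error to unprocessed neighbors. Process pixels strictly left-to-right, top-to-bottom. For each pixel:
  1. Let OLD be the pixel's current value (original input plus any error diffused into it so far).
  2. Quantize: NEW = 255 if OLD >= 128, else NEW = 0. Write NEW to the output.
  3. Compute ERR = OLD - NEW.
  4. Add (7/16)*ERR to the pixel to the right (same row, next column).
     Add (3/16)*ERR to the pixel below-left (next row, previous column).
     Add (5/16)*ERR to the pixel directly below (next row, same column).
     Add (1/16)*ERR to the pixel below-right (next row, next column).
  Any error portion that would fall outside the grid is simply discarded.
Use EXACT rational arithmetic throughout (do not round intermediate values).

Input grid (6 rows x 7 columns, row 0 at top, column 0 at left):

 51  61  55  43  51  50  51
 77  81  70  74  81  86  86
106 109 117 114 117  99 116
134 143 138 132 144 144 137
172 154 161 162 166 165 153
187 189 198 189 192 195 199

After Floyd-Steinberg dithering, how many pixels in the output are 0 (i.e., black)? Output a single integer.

(0,0): OLD=51 → NEW=0, ERR=51
(0,1): OLD=1333/16 → NEW=0, ERR=1333/16
(0,2): OLD=23411/256 → NEW=0, ERR=23411/256
(0,3): OLD=340005/4096 → NEW=0, ERR=340005/4096
(0,4): OLD=5722371/65536 → NEW=0, ERR=5722371/65536
(0,5): OLD=92485397/1048576 → NEW=0, ERR=92485397/1048576
(0,6): OLD=1503035795/16777216 → NEW=0, ERR=1503035795/16777216
(1,0): OLD=27791/256 → NEW=0, ERR=27791/256
(1,1): OLD=358121/2048 → NEW=255, ERR=-164119/2048
(1,2): OLD=5523997/65536 → NEW=0, ERR=5523997/65536
(1,3): OLD=41655833/262144 → NEW=255, ERR=-25190887/262144
(1,4): OLD=1475896811/16777216 → NEW=0, ERR=1475896811/16777216
(1,5): OLD=23394796507/134217728 → NEW=255, ERR=-10830724133/134217728
(1,6): OLD=180828087413/2147483648 → NEW=0, ERR=180828087413/2147483648
(2,0): OLD=4092691/32768 → NEW=0, ERR=4092691/32768
(2,1): OLD=169019905/1048576 → NEW=255, ERR=-98366975/1048576
(2,2): OLD=1329965635/16777216 → NEW=0, ERR=1329965635/16777216
(2,3): OLD=18846075627/134217728 → NEW=255, ERR=-15379445013/134217728
(2,4): OLD=78622718811/1073741824 → NEW=0, ERR=78622718811/1073741824
(2,5): OLD=4367273285193/34359738368 → NEW=0, ERR=4367273285193/34359738368
(2,6): OLD=106036169022351/549755813888 → NEW=255, ERR=-34151563519089/549755813888
(3,0): OLD=2607876579/16777216 → NEW=255, ERR=-1670313501/16777216
(3,1): OLD=12455036199/134217728 → NEW=0, ERR=12455036199/134217728
(3,2): OLD=189003657189/1073741824 → NEW=255, ERR=-84800507931/1073741824
(3,3): OLD=344986833331/4294967296 → NEW=0, ERR=344986833331/4294967296
(3,4): OLD=120228416808419/549755813888 → NEW=255, ERR=-19959315733021/549755813888
(3,5): OLD=707052094678105/4398046511104 → NEW=255, ERR=-414449765653415/4398046511104
(3,6): OLD=5932318032507207/70368744177664 → NEW=0, ERR=5932318032507207/70368744177664
(4,0): OLD=339919756013/2147483648 → NEW=255, ERR=-207688574227/2147483648
(4,1): OLD=4111379409289/34359738368 → NEW=0, ERR=4111379409289/34359738368
(4,2): OLD=115190433898919/549755813888 → NEW=255, ERR=-24997298642521/549755813888
(4,3): OLD=683740872586077/4398046511104 → NEW=255, ERR=-437760987745443/4398046511104
(4,4): OLD=3464214605161991/35184372088832 → NEW=0, ERR=3464214605161991/35184372088832
(4,5): OLD=216358669532722567/1125899906842624 → NEW=255, ERR=-70745806712146553/1125899906842624
(4,6): OLD=2629468627559020001/18014398509481984 → NEW=255, ERR=-1964202992358885919/18014398509481984
(5,0): OLD=98523389486763/549755813888 → NEW=255, ERR=-41664343054677/549755813888
(5,1): OLD=785780680814009/4398046511104 → NEW=255, ERR=-335721179517511/4398046511104
(5,2): OLD=4898022373003359/35184372088832 → NEW=255, ERR=-4073992509648801/35184372088832
(5,3): OLD=34580985410816635/281474976710656 → NEW=0, ERR=34580985410816635/281474976710656
(5,4): OLD=4657002209150052201/18014398509481984 → NEW=255, ERR=63330589232146281/18014398509481984
(5,5): OLD=23434820919001685721/144115188075855872 → NEW=255, ERR=-13314552040341561639/144115188075855872
(5,6): OLD=278037311597623969431/2305843009213693952 → NEW=0, ERR=278037311597623969431/2305843009213693952
Output grid:
  Row 0: .......  (7 black, running=7)
  Row 1: .#.#.#.  (4 black, running=11)
  Row 2: .#.#..#  (4 black, running=15)
  Row 3: #.#.##.  (3 black, running=18)
  Row 4: #.##.##  (2 black, running=20)
  Row 5: ###.##.  (2 black, running=22)

Answer: 22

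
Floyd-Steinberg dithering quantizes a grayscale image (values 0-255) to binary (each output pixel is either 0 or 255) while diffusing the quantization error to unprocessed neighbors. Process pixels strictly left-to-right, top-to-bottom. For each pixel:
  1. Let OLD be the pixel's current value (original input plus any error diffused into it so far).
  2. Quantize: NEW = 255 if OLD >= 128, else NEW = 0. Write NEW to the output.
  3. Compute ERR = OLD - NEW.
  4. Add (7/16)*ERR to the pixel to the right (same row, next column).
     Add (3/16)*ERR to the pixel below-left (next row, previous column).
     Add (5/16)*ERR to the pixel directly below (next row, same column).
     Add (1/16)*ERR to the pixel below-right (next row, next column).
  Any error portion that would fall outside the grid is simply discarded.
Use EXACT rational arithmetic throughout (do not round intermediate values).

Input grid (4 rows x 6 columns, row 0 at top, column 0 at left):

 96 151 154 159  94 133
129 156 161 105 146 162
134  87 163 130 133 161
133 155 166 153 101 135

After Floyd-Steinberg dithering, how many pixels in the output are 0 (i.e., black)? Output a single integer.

Answer: 11

Derivation:
(0,0): OLD=96 → NEW=0, ERR=96
(0,1): OLD=193 → NEW=255, ERR=-62
(0,2): OLD=1015/8 → NEW=0, ERR=1015/8
(0,3): OLD=27457/128 → NEW=255, ERR=-5183/128
(0,4): OLD=156231/2048 → NEW=0, ERR=156231/2048
(0,5): OLD=5451761/32768 → NEW=255, ERR=-2904079/32768
(1,0): OLD=1179/8 → NEW=255, ERR=-861/8
(1,1): OLD=7637/64 → NEW=0, ERR=7637/64
(1,2): OLD=494361/2048 → NEW=255, ERR=-27879/2048
(1,3): OLD=889845/8192 → NEW=0, ERR=889845/8192
(1,4): OLD=103921103/524288 → NEW=255, ERR=-29772337/524288
(1,5): OLD=958216953/8388608 → NEW=0, ERR=958216953/8388608
(2,0): OLD=125687/1024 → NEW=0, ERR=125687/1024
(2,1): OLD=5528301/32768 → NEW=255, ERR=-2827539/32768
(2,2): OLD=78024135/524288 → NEW=255, ERR=-55669305/524288
(2,3): OLD=444565135/4194304 → NEW=0, ERR=444565135/4194304
(2,4): OLD=25478934893/134217728 → NEW=255, ERR=-8746585747/134217728
(2,5): OLD=353554405067/2147483648 → NEW=255, ERR=-194053925173/2147483648
(3,0): OLD=81357607/524288 → NEW=255, ERR=-52335833/524288
(3,1): OLD=302512059/4194304 → NEW=0, ERR=302512059/4194304
(3,2): OLD=6001327025/33554432 → NEW=255, ERR=-2555053135/33554432
(3,3): OLD=287662832643/2147483648 → NEW=255, ERR=-259945497597/2147483648
(3,4): OLD=298221902915/17179869184 → NEW=0, ERR=298221902915/17179869184
(3,5): OLD=30314350775309/274877906944 → NEW=0, ERR=30314350775309/274877906944
Output grid:
  Row 0: .#.#.#  (3 black, running=3)
  Row 1: #.#.#.  (3 black, running=6)
  Row 2: .##.##  (2 black, running=8)
  Row 3: #.##..  (3 black, running=11)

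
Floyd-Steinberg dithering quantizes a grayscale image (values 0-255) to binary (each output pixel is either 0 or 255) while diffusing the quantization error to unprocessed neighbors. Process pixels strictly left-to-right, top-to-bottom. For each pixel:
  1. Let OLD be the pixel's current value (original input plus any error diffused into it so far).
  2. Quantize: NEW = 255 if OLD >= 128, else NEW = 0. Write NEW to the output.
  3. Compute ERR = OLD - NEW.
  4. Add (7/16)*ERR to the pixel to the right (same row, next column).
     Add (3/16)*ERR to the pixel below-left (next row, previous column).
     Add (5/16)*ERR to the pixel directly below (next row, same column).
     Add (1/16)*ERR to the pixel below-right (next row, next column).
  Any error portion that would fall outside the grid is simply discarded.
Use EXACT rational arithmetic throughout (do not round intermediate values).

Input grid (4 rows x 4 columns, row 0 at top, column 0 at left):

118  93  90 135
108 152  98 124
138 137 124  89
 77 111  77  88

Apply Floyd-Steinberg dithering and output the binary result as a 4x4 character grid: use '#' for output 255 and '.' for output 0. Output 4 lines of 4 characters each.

(0,0): OLD=118 → NEW=0, ERR=118
(0,1): OLD=1157/8 → NEW=255, ERR=-883/8
(0,2): OLD=5339/128 → NEW=0, ERR=5339/128
(0,3): OLD=313853/2048 → NEW=255, ERR=-208387/2048
(1,0): OLD=15895/128 → NEW=0, ERR=15895/128
(1,1): OLD=191521/1024 → NEW=255, ERR=-69599/1024
(1,2): OLD=1812789/32768 → NEW=0, ERR=1812789/32768
(1,3): OLD=62397059/524288 → NEW=0, ERR=62397059/524288
(2,0): OLD=2687995/16384 → NEW=255, ERR=-1489925/16384
(2,1): OLD=49340153/524288 → NEW=0, ERR=49340153/524288
(2,2): OLD=210268509/1048576 → NEW=255, ERR=-57118371/1048576
(2,3): OLD=1775323465/16777216 → NEW=0, ERR=1775323465/16777216
(3,0): OLD=555555275/8388608 → NEW=0, ERR=555555275/8388608
(3,1): OLD=20600584469/134217728 → NEW=255, ERR=-13624936171/134217728
(3,2): OLD=88664772587/2147483648 → NEW=0, ERR=88664772587/2147483648
(3,3): OLD=4663538978285/34359738368 → NEW=255, ERR=-4098194305555/34359738368
Row 0: .#.#
Row 1: .#..
Row 2: #.#.
Row 3: .#.#

Answer: .#.#
.#..
#.#.
.#.#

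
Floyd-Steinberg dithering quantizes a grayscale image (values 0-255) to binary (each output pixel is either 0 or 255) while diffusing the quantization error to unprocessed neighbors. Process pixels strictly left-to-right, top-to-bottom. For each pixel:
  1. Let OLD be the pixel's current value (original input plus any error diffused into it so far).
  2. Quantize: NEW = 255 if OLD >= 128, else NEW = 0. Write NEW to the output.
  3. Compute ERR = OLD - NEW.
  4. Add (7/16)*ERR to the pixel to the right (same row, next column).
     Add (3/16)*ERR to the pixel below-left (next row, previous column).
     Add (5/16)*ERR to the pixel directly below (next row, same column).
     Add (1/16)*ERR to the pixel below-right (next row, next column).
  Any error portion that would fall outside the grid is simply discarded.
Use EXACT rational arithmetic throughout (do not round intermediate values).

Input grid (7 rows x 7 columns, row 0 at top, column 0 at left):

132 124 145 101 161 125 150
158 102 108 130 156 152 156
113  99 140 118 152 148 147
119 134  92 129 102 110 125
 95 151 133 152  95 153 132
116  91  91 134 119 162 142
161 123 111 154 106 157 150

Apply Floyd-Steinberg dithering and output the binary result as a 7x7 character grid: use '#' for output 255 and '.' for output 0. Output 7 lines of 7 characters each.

(0,0): OLD=132 → NEW=255, ERR=-123
(0,1): OLD=1123/16 → NEW=0, ERR=1123/16
(0,2): OLD=44981/256 → NEW=255, ERR=-20299/256
(0,3): OLD=271603/4096 → NEW=0, ERR=271603/4096
(0,4): OLD=12452517/65536 → NEW=255, ERR=-4259163/65536
(0,5): OLD=101257859/1048576 → NEW=0, ERR=101257859/1048576
(0,6): OLD=3225387413/16777216 → NEW=255, ERR=-1052802667/16777216
(1,0): OLD=33977/256 → NEW=255, ERR=-31303/256
(1,1): OLD=98063/2048 → NEW=0, ERR=98063/2048
(1,2): OLD=7929147/65536 → NEW=0, ERR=7929147/65536
(1,3): OLD=48893279/262144 → NEW=255, ERR=-17953441/262144
(1,4): OLD=2147120253/16777216 → NEW=0, ERR=2147120253/16777216
(1,5): OLD=29841953037/134217728 → NEW=255, ERR=-4383567603/134217728
(1,6): OLD=275171375139/2147483648 → NEW=255, ERR=-272436955101/2147483648
(2,0): OLD=2744853/32768 → NEW=0, ERR=2744853/32768
(2,1): OLD=173700919/1048576 → NEW=255, ERR=-93685961/1048576
(2,2): OLD=2162107237/16777216 → NEW=255, ERR=-2116082843/16777216
(2,3): OLD=9794462589/134217728 → NEW=0, ERR=9794462589/134217728
(2,4): OLD=229260349069/1073741824 → NEW=255, ERR=-44543816051/1073741824
(2,5): OLD=3568462972591/34359738368 → NEW=0, ERR=3568462972591/34359738368
(2,6): OLD=82876195735225/549755813888 → NEW=255, ERR=-57311536806215/549755813888
(3,0): OLD=2154607301/16777216 → NEW=255, ERR=-2123582779/16777216
(3,1): OLD=4333755489/134217728 → NEW=0, ERR=4333755489/134217728
(3,2): OLD=80326527539/1073741824 → NEW=0, ERR=80326527539/1073741824
(3,3): OLD=725301642741/4294967296 → NEW=255, ERR=-369915017739/4294967296
(3,4): OLD=41445612795589/549755813888 → NEW=0, ERR=41445612795589/549755813888
(3,5): OLD=674212757791263/4398046511104 → NEW=255, ERR=-447289102540257/4398046511104
(3,6): OLD=3829371092669249/70368744177664 → NEW=0, ERR=3829371092669249/70368744177664
(4,0): OLD=132068901867/2147483648 → NEW=0, ERR=132068901867/2147483648
(4,1): OLD=6669643815279/34359738368 → NEW=255, ERR=-2092089468561/34359738368
(4,2): OLD=63556622352865/549755813888 → NEW=0, ERR=63556622352865/549755813888
(4,3): OLD=855310452489723/4398046511104 → NEW=255, ERR=-266191407841797/4398046511104
(4,4): OLD=2379427534011777/35184372088832 → NEW=0, ERR=2379427534011777/35184372088832
(4,5): OLD=186584694735708929/1125899906842624 → NEW=255, ERR=-100519781509160191/1125899906842624
(4,6): OLD=1866105809850734679/18014398509481984 → NEW=0, ERR=1866105809850734679/18014398509481984
(5,0): OLD=68060918154685/549755813888 → NEW=0, ERR=68060918154685/549755813888
(5,1): OLD=666991620277695/4398046511104 → NEW=255, ERR=-454510240053825/4398046511104
(5,2): OLD=2348943629202025/35184372088832 → NEW=0, ERR=2348943629202025/35184372088832
(5,3): OLD=46218074640908397/281474976710656 → NEW=255, ERR=-25558044420308883/281474976710656
(5,4): OLD=1439092239366611087/18014398509481984 → NEW=0, ERR=1439092239366611087/18014398509481984
(5,5): OLD=27770984209188499359/144115188075855872 → NEW=255, ERR=-8978388750154748001/144115188075855872
(5,6): OLD=326358686418118187889/2305843009213693952 → NEW=255, ERR=-261631280931373769871/2305843009213693952
(6,0): OLD=12688273818629829/70368744177664 → NEW=255, ERR=-5255755946674491/70368744177664
(6,1): OLD=88140037009627145/1125899906842624 → NEW=0, ERR=88140037009627145/1125899906842624
(6,2): OLD=2569358319794728443/18014398509481984 → NEW=255, ERR=-2024313300123177477/18014398509481984
(6,3): OLD=13779323234126896869/144115188075855872 → NEW=0, ERR=13779323234126896869/144115188075855872
(6,4): OLD=44802178274567736047/288230376151711744 → NEW=255, ERR=-28696567644118758673/288230376151711744
(6,5): OLD=2866308714906573791179/36893488147419103232 → NEW=0, ERR=2866308714906573791179/36893488147419103232
(6,6): OLD=85379562563602347217117/590295810358705651712 → NEW=255, ERR=-65145869077867593969443/590295810358705651712
Row 0: #.#.#.#
Row 1: #..#.##
Row 2: .##.#.#
Row 3: #..#.#.
Row 4: .#.#.#.
Row 5: .#.#.##
Row 6: #.#.#.#

Answer: #.#.#.#
#..#.##
.##.#.#
#..#.#.
.#.#.#.
.#.#.##
#.#.#.#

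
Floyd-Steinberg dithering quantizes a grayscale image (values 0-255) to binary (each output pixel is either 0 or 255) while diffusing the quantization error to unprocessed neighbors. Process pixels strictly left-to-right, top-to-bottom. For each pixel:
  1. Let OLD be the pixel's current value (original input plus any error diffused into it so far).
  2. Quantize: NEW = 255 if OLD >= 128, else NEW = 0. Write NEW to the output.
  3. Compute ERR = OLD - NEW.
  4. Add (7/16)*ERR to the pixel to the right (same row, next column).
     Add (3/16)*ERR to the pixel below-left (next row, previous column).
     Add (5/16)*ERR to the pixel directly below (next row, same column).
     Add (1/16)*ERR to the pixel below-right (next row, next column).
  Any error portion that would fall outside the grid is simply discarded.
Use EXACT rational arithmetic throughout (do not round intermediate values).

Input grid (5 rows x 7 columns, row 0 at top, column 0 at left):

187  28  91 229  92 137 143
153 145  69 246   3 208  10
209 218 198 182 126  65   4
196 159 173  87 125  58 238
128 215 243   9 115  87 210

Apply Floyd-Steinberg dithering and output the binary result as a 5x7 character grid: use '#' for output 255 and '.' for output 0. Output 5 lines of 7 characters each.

Answer: #..#.#.
#.##.#.
###.#..
#.#.#.#
.##...#

Derivation:
(0,0): OLD=187 → NEW=255, ERR=-68
(0,1): OLD=-7/4 → NEW=0, ERR=-7/4
(0,2): OLD=5775/64 → NEW=0, ERR=5775/64
(0,3): OLD=274921/1024 → NEW=255, ERR=13801/1024
(0,4): OLD=1603935/16384 → NEW=0, ERR=1603935/16384
(0,5): OLD=47141273/262144 → NEW=255, ERR=-19705447/262144
(0,6): OLD=461847343/4194304 → NEW=0, ERR=461847343/4194304
(1,0): OLD=8411/64 → NEW=255, ERR=-7909/64
(1,1): OLD=52765/512 → NEW=0, ERR=52765/512
(1,2): OLD=2370817/16384 → NEW=255, ERR=-1807103/16384
(1,3): OLD=14807997/65536 → NEW=255, ERR=-1903683/65536
(1,4): OLD=32011303/4194304 → NEW=0, ERR=32011303/4194304
(1,5): OLD=7201218231/33554432 → NEW=255, ERR=-1355161929/33554432
(1,6): OLD=11834172121/536870912 → NEW=0, ERR=11834172121/536870912
(2,0): OLD=1554063/8192 → NEW=255, ERR=-534897/8192
(2,1): OLD=50655221/262144 → NEW=255, ERR=-16191499/262144
(2,2): OLD=576734943/4194304 → NEW=255, ERR=-492812577/4194304
(2,3): OLD=3894181095/33554432 → NEW=0, ERR=3894181095/33554432
(2,4): OLD=45572641607/268435456 → NEW=255, ERR=-22878399673/268435456
(2,5): OLD=169235161885/8589934592 → NEW=0, ERR=169235161885/8589934592
(2,6): OLD=2334214262939/137438953472 → NEW=0, ERR=2334214262939/137438953472
(3,0): OLD=687925567/4194304 → NEW=255, ERR=-381621953/4194304
(3,1): OLD=2475665395/33554432 → NEW=0, ERR=2475665395/33554432
(3,2): OLD=50052926937/268435456 → NEW=255, ERR=-18398114343/268435456
(3,3): OLD=75116848551/1073741824 → NEW=0, ERR=75116848551/1073741824
(3,4): OLD=19230484601151/137438953472 → NEW=255, ERR=-15816448534209/137438953472
(3,5): OLD=12827962094797/1099511627776 → NEW=0, ERR=12827962094797/1099511627776
(3,6): OLD=4391766684473427/17592186044416 → NEW=255, ERR=-94240756852653/17592186044416
(4,0): OLD=60881594801/536870912 → NEW=0, ERR=60881594801/536870912
(4,1): OLD=2311824036445/8589934592 → NEW=255, ERR=121390715485/8589934592
(4,2): OLD=33740277113555/137438953472 → NEW=255, ERR=-1306656021805/137438953472
(4,3): OLD=925110036865/1099511627776 → NEW=0, ERR=925110036865/1099511627776
(4,4): OLD=756161381599075/8796093022208 → NEW=0, ERR=756161381599075/8796093022208
(4,5): OLD=33793591600861171/281474976710656 → NEW=0, ERR=33793591600861171/281474976710656
(4,6): OLD=1178055760701888149/4503599627370496 → NEW=255, ERR=29637855722411669/4503599627370496
Row 0: #..#.#.
Row 1: #.##.#.
Row 2: ###.#..
Row 3: #.#.#.#
Row 4: .##...#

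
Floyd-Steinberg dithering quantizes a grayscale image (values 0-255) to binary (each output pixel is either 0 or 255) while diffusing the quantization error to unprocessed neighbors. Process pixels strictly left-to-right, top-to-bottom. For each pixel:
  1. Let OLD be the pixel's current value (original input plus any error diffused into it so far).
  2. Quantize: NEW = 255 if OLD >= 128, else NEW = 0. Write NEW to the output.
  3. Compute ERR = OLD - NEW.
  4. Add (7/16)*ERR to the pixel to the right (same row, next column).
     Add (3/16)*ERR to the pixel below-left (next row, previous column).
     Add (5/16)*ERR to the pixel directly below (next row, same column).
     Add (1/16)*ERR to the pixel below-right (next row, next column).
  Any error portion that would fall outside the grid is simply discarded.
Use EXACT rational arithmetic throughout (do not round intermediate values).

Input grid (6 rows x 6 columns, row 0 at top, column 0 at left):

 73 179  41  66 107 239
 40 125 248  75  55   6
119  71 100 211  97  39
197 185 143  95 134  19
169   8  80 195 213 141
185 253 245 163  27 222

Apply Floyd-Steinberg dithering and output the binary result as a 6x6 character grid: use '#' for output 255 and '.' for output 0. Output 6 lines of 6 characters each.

(0,0): OLD=73 → NEW=0, ERR=73
(0,1): OLD=3375/16 → NEW=255, ERR=-705/16
(0,2): OLD=5561/256 → NEW=0, ERR=5561/256
(0,3): OLD=309263/4096 → NEW=0, ERR=309263/4096
(0,4): OLD=9177193/65536 → NEW=255, ERR=-7534487/65536
(0,5): OLD=197868255/1048576 → NEW=255, ERR=-69518625/1048576
(1,0): OLD=13965/256 → NEW=0, ERR=13965/256
(1,1): OLD=294363/2048 → NEW=255, ERR=-227877/2048
(1,2): OLD=14254839/65536 → NEW=255, ERR=-2456841/65536
(1,3): OLD=16251627/262144 → NEW=0, ERR=16251627/262144
(1,4): OLD=645648929/16777216 → NEW=0, ERR=645648929/16777216
(1,5): OLD=-1360163433/268435456 → NEW=0, ERR=-1360163433/268435456
(2,0): OLD=3774361/32768 → NEW=0, ERR=3774361/32768
(2,1): OLD=87034147/1048576 → NEW=0, ERR=87034147/1048576
(2,2): OLD=2168759849/16777216 → NEW=255, ERR=-2109430231/16777216
(2,3): OLD=24191192865/134217728 → NEW=255, ERR=-10034327775/134217728
(2,4): OLD=340344328931/4294967296 → NEW=0, ERR=340344328931/4294967296
(2,5): OLD=5118942946405/68719476736 → NEW=0, ERR=5118942946405/68719476736
(3,0): OLD=4170111753/16777216 → NEW=255, ERR=-108078327/16777216
(3,1): OLD=25735462485/134217728 → NEW=255, ERR=-8490058155/134217728
(3,2): OLD=72159966415/1073741824 → NEW=0, ERR=72159966415/1073741824
(3,3): OLD=7424355753197/68719476736 → NEW=0, ERR=7424355753197/68719476736
(3,4): OLD=118375923863629/549755813888 → NEW=255, ERR=-21811808677811/549755813888
(3,5): OLD=262764898636643/8796093022208 → NEW=0, ERR=262764898636643/8796093022208
(4,0): OLD=333131428967/2147483648 → NEW=255, ERR=-214476901273/2147483648
(4,1): OLD=-1486539281733/34359738368 → NEW=0, ERR=-1486539281733/34359738368
(4,2): OLD=108166727014849/1099511627776 → NEW=0, ERR=108166727014849/1099511627776
(4,3): OLD=4724612781562917/17592186044416 → NEW=255, ERR=238605340236837/17592186044416
(4,4): OLD=61611742497216117/281474976710656 → NEW=255, ERR=-10164376564001163/281474976710656
(4,5): OLD=594731649250055443/4503599627370496 → NEW=255, ERR=-553686255729421037/4503599627370496
(5,0): OLD=80087055622241/549755813888 → NEW=255, ERR=-60100676919199/549755813888
(5,1): OLD=3586255314883953/17592186044416 → NEW=255, ERR=-899752126442127/17592186044416
(5,2): OLD=35635575239333483/140737488355328 → NEW=255, ERR=-252484291275157/140737488355328
(5,3): OLD=746837938826283465/4503599627370496 → NEW=255, ERR=-401579966153193015/4503599627370496
(5,4): OLD=-409828831157002839/9007199254740992 → NEW=0, ERR=-409828831157002839/9007199254740992
(5,5): OLD=23262647327398736125/144115188075855872 → NEW=255, ERR=-13486725631944511235/144115188075855872
Row 0: .#..##
Row 1: .##...
Row 2: ..##..
Row 3: ##..#.
Row 4: #..###
Row 5: ####.#

Answer: .#..##
.##...
..##..
##..#.
#..###
####.#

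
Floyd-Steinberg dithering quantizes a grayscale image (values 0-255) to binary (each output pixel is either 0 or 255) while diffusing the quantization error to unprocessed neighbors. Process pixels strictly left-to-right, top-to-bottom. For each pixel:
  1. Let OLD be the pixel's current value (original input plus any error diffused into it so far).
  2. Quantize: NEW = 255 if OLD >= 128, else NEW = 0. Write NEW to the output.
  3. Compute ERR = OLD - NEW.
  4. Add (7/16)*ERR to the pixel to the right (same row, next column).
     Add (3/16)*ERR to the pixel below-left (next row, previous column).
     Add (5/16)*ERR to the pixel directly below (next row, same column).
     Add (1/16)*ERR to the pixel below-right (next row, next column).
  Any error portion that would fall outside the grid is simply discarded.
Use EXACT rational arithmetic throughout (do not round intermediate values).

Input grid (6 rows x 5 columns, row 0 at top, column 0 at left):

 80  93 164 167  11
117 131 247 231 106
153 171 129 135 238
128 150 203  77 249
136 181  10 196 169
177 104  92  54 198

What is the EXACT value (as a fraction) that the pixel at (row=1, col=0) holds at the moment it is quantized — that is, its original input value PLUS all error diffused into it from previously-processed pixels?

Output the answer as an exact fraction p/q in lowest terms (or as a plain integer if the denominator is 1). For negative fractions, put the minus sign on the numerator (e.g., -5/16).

(0,0): OLD=80 → NEW=0, ERR=80
(0,1): OLD=128 → NEW=255, ERR=-127
(0,2): OLD=1735/16 → NEW=0, ERR=1735/16
(0,3): OLD=54897/256 → NEW=255, ERR=-10383/256
(0,4): OLD=-27625/4096 → NEW=0, ERR=-27625/4096
(1,0): OLD=1891/16 → NEW=0, ERR=1891/16
Target (1,0): original=117, with diffused error = 1891/16

Answer: 1891/16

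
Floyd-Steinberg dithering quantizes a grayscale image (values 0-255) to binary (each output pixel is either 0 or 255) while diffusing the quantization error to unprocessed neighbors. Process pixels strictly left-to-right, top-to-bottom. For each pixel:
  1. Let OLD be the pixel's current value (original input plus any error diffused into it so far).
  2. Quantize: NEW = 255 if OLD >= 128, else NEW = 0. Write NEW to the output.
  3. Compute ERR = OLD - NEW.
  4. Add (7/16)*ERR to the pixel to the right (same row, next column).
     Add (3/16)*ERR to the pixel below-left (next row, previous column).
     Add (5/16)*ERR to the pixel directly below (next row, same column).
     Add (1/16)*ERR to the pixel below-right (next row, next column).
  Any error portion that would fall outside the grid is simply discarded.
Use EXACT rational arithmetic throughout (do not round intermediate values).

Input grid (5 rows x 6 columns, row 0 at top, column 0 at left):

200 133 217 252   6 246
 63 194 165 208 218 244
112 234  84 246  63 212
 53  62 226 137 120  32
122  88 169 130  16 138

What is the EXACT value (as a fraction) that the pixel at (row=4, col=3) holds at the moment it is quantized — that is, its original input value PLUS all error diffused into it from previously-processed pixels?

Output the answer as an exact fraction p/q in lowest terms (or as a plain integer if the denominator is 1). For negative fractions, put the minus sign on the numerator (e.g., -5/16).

(0,0): OLD=200 → NEW=255, ERR=-55
(0,1): OLD=1743/16 → NEW=0, ERR=1743/16
(0,2): OLD=67753/256 → NEW=255, ERR=2473/256
(0,3): OLD=1049503/4096 → NEW=255, ERR=5023/4096
(0,4): OLD=428377/65536 → NEW=0, ERR=428377/65536
(0,5): OLD=260948335/1048576 → NEW=255, ERR=-6438545/1048576
(1,0): OLD=16957/256 → NEW=0, ERR=16957/256
(1,1): OLD=523051/2048 → NEW=255, ERR=811/2048
(1,2): OLD=11483911/65536 → NEW=255, ERR=-5227769/65536
(1,3): OLD=45957371/262144 → NEW=255, ERR=-20889349/262144
(1,4): OLD=3088771729/16777216 → NEW=255, ERR=-1189418351/16777216
(1,5): OLD=56766903719/268435456 → NEW=255, ERR=-11684137561/268435456
(2,0): OLD=4350729/32768 → NEW=255, ERR=-4005111/32768
(2,1): OLD=178082675/1048576 → NEW=255, ERR=-89304205/1048576
(2,2): OLD=115678233/16777216 → NEW=0, ERR=115678233/16777216
(2,3): OLD=27626857105/134217728 → NEW=255, ERR=-6598663535/134217728
(2,4): OLD=26605076019/4294967296 → NEW=0, ERR=26605076019/4294967296
(2,5): OLD=13515542497429/68719476736 → NEW=255, ERR=-4007924070251/68719476736
(3,0): OLD=-19537927/16777216 → NEW=0, ERR=-19537927/16777216
(3,1): OLD=3829157125/134217728 → NEW=0, ERR=3829157125/134217728
(3,2): OLD=242767802399/1073741824 → NEW=255, ERR=-31036362721/1073741824
(3,3): OLD=7599192846749/68719476736 → NEW=0, ERR=7599192846749/68719476736
(3,4): OLD=85930931700605/549755813888 → NEW=255, ERR=-54256800840835/549755813888
(3,5): OLD=-255234142254797/8796093022208 → NEW=0, ERR=-255234142254797/8796093022208
(4,0): OLD=272698959351/2147483648 → NEW=0, ERR=272698959351/2147483648
(4,1): OLD=5050163230859/34359738368 → NEW=255, ERR=-3711570052981/34359738368
(4,2): OLD=148681955269937/1099511627776 → NEW=255, ERR=-131693509812943/1099511627776
(4,3): OLD=1615743004352085/17592186044416 → NEW=0, ERR=1615743004352085/17592186044416
Target (4,3): original=130, with diffused error = 1615743004352085/17592186044416

Answer: 1615743004352085/17592186044416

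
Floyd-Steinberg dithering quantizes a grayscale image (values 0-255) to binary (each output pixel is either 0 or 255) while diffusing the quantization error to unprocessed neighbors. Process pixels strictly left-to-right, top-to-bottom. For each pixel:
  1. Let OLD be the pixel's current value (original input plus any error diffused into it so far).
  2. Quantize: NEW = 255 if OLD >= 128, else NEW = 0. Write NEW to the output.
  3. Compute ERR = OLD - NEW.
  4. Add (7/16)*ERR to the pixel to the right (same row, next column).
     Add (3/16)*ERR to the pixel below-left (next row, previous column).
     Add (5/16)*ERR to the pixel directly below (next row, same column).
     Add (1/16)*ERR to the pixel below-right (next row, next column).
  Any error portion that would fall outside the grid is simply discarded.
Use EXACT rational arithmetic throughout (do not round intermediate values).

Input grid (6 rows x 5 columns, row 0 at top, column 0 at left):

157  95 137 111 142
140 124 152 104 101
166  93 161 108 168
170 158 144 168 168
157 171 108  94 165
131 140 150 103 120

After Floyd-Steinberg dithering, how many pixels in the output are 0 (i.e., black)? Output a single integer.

Answer: 14

Derivation:
(0,0): OLD=157 → NEW=255, ERR=-98
(0,1): OLD=417/8 → NEW=0, ERR=417/8
(0,2): OLD=20455/128 → NEW=255, ERR=-12185/128
(0,3): OLD=142033/2048 → NEW=0, ERR=142033/2048
(0,4): OLD=5647287/32768 → NEW=255, ERR=-2708553/32768
(1,0): OLD=15251/128 → NEW=0, ERR=15251/128
(1,1): OLD=172485/1024 → NEW=255, ERR=-88635/1024
(1,2): OLD=3297897/32768 → NEW=0, ERR=3297897/32768
(1,3): OLD=19432213/131072 → NEW=255, ERR=-13991147/131072
(1,4): OLD=68793375/2097152 → NEW=0, ERR=68793375/2097152
(2,0): OLD=3063879/16384 → NEW=255, ERR=-1114041/16384
(2,1): OLD=32778557/524288 → NEW=0, ERR=32778557/524288
(2,2): OLD=1630572663/8388608 → NEW=255, ERR=-508522377/8388608
(2,3): OLD=8128473077/134217728 → NEW=0, ERR=8128473077/134217728
(2,4): OLD=425363509875/2147483648 → NEW=255, ERR=-122244820365/2147483648
(3,0): OLD=1346152471/8388608 → NEW=255, ERR=-792942569/8388608
(3,1): OLD=8091065739/67108864 → NEW=0, ERR=8091065739/67108864
(3,2): OLD=414607505321/2147483648 → NEW=255, ERR=-133000824919/2147483648
(3,3): OLD=624348990993/4294967296 → NEW=255, ERR=-470867669487/4294967296
(3,4): OLD=7286461340053/68719476736 → NEW=0, ERR=7286461340053/68719476736
(4,0): OLD=161132960825/1073741824 → NEW=255, ERR=-112671204295/1073741824
(4,1): OLD=4990693146617/34359738368 → NEW=255, ERR=-3771040137223/34359738368
(4,2): OLD=15178082536503/549755813888 → NEW=0, ERR=15178082536503/549755813888
(4,3): OLD=772550874353401/8796093022208 → NEW=0, ERR=772550874353401/8796093022208
(4,4): OLD=32328539969627471/140737488355328 → NEW=255, ERR=-3559519560981169/140737488355328
(5,0): OLD=42677498520459/549755813888 → NEW=0, ERR=42677498520459/549755813888
(5,1): OLD=608179446392481/4398046511104 → NEW=255, ERR=-513322413939039/4398046511104
(5,2): OLD=16490622409004009/140737488355328 → NEW=0, ERR=16490622409004009/140737488355328
(5,3): OLD=100595209516820487/562949953421312 → NEW=255, ERR=-42957028605614073/562949953421312
(5,4): OLD=758417575068614813/9007199254740992 → NEW=0, ERR=758417575068614813/9007199254740992
Output grid:
  Row 0: #.#.#  (2 black, running=2)
  Row 1: .#.#.  (3 black, running=5)
  Row 2: #.#.#  (2 black, running=7)
  Row 3: #.##.  (2 black, running=9)
  Row 4: ##..#  (2 black, running=11)
  Row 5: .#.#.  (3 black, running=14)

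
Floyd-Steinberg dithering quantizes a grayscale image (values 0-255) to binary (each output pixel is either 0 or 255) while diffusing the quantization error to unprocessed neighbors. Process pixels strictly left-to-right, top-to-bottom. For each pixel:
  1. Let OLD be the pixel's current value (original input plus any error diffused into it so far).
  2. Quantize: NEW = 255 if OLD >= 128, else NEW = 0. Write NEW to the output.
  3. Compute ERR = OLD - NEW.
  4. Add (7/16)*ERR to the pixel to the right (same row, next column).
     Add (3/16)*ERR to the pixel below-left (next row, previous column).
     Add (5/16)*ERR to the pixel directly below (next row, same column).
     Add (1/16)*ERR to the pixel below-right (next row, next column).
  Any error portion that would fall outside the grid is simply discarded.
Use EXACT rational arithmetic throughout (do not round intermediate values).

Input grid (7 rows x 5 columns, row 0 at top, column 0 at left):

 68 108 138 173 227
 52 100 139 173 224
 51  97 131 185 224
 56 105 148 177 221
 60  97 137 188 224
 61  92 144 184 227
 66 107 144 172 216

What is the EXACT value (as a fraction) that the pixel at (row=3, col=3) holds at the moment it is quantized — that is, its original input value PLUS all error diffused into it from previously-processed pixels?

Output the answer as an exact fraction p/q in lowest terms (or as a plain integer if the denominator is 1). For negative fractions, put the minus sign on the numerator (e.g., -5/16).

(0,0): OLD=68 → NEW=0, ERR=68
(0,1): OLD=551/4 → NEW=255, ERR=-469/4
(0,2): OLD=5549/64 → NEW=0, ERR=5549/64
(0,3): OLD=215995/1024 → NEW=255, ERR=-45125/1024
(0,4): OLD=3403293/16384 → NEW=255, ERR=-774627/16384
(1,0): OLD=3281/64 → NEW=0, ERR=3281/64
(1,1): OLD=54423/512 → NEW=0, ERR=54423/512
(1,2): OLD=3227779/16384 → NEW=255, ERR=-950141/16384
(1,3): OLD=8546647/65536 → NEW=255, ERR=-8165033/65536
(1,4): OLD=159345253/1048576 → NEW=255, ERR=-108041627/1048576
(2,0): OLD=712301/8192 → NEW=0, ERR=712301/8192
(2,1): OLD=42097375/262144 → NEW=255, ERR=-24749345/262144
(2,2): OLD=230081309/4194304 → NEW=0, ERR=230081309/4194304
(2,3): OLD=9873162823/67108864 → NEW=255, ERR=-7239597497/67108864
(2,4): OLD=146906671665/1073741824 → NEW=255, ERR=-126897493455/1073741824
(3,0): OLD=274601149/4194304 → NEW=0, ERR=274601149/4194304
(3,1): OLD=4021816601/33554432 → NEW=0, ERR=4021816601/33554432
(3,2): OLD=205571102275/1073741824 → NEW=255, ERR=-68233062845/1073741824
(3,3): OLD=207780742579/2147483648 → NEW=0, ERR=207780742579/2147483648
Target (3,3): original=177, with diffused error = 207780742579/2147483648

Answer: 207780742579/2147483648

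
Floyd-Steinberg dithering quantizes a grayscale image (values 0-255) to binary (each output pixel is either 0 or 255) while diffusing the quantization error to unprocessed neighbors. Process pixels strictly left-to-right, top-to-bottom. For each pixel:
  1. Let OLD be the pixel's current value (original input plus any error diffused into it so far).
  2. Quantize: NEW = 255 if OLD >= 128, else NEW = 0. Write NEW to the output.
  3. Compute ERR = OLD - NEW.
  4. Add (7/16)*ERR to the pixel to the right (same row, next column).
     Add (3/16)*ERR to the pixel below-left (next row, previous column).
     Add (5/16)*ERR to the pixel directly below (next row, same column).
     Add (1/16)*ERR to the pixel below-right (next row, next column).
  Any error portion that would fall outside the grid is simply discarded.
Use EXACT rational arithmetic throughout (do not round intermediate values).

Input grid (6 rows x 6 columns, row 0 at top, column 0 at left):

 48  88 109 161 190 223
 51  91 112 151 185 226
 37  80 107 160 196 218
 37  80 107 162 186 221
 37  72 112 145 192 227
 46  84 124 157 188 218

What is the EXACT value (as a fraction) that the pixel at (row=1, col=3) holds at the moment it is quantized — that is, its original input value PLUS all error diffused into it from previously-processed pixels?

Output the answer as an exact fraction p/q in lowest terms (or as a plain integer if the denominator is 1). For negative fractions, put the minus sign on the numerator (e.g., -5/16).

Answer: 3389021/16384

Derivation:
(0,0): OLD=48 → NEW=0, ERR=48
(0,1): OLD=109 → NEW=0, ERR=109
(0,2): OLD=2507/16 → NEW=255, ERR=-1573/16
(0,3): OLD=30205/256 → NEW=0, ERR=30205/256
(0,4): OLD=989675/4096 → NEW=255, ERR=-54805/4096
(0,5): OLD=14230893/65536 → NEW=255, ERR=-2480787/65536
(1,0): OLD=1383/16 → NEW=0, ERR=1383/16
(1,1): OLD=18873/128 → NEW=255, ERR=-13767/128
(1,2): OLD=258693/4096 → NEW=0, ERR=258693/4096
(1,3): OLD=3389021/16384 → NEW=255, ERR=-788899/16384
Target (1,3): original=151, with diffused error = 3389021/16384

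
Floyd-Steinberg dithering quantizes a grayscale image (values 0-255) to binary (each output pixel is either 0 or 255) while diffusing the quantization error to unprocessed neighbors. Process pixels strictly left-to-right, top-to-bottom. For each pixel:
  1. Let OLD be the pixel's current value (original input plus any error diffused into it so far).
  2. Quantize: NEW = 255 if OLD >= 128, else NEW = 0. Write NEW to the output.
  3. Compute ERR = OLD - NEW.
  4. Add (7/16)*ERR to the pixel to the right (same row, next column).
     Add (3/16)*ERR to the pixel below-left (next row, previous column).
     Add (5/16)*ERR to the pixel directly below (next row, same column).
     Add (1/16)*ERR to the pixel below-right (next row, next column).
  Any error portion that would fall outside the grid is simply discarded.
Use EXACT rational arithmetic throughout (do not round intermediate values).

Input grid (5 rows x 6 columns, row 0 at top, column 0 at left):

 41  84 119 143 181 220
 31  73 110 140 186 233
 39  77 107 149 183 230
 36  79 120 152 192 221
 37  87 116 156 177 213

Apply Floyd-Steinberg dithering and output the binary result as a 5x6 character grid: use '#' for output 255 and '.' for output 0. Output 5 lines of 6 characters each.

Answer: ..#.##
..#.##
.#.###
..#.##
..#.##

Derivation:
(0,0): OLD=41 → NEW=0, ERR=41
(0,1): OLD=1631/16 → NEW=0, ERR=1631/16
(0,2): OLD=41881/256 → NEW=255, ERR=-23399/256
(0,3): OLD=421935/4096 → NEW=0, ERR=421935/4096
(0,4): OLD=14815561/65536 → NEW=255, ERR=-1896119/65536
(0,5): OLD=217413887/1048576 → NEW=255, ERR=-49972993/1048576
(1,0): OLD=16109/256 → NEW=0, ERR=16109/256
(1,1): OLD=241275/2048 → NEW=0, ERR=241275/2048
(1,2): OLD=10398231/65536 → NEW=255, ERR=-6313449/65536
(1,3): OLD=31170699/262144 → NEW=0, ERR=31170699/262144
(1,4): OLD=3799748609/16777216 → NEW=255, ERR=-478441471/16777216
(1,5): OLD=54713125047/268435456 → NEW=255, ERR=-13737916233/268435456
(2,0): OLD=2646137/32768 → NEW=0, ERR=2646137/32768
(2,1): OLD=141573827/1048576 → NEW=255, ERR=-125813053/1048576
(2,2): OLD=906976009/16777216 → NEW=0, ERR=906976009/16777216
(2,3): OLD=26634385665/134217728 → NEW=255, ERR=-7591134975/134217728
(2,4): OLD=632132854915/4294967296 → NEW=255, ERR=-463083805565/4294967296
(2,5): OLD=11342378695109/68719476736 → NEW=255, ERR=-6181087872571/68719476736
(3,0): OLD=649922537/16777216 → NEW=0, ERR=649922537/16777216
(3,1): OLD=9883282357/134217728 → NEW=0, ERR=9883282357/134217728
(3,2): OLD=162141289455/1073741824 → NEW=255, ERR=-111662875665/1073741824
(3,3): OLD=4947152790861/68719476736 → NEW=0, ERR=4947152790861/68719476736
(3,4): OLD=93129836449453/549755813888 → NEW=255, ERR=-47057896091987/549755813888
(3,5): OLD=1308013043248899/8796093022208 → NEW=255, ERR=-934990677414141/8796093022208
(4,0): OLD=135103643527/2147483648 → NEW=0, ERR=135103643527/2147483648
(4,1): OLD=4138898162011/34359738368 → NEW=0, ERR=4138898162011/34359738368
(4,2): OLD=169657501816737/1099511627776 → NEW=255, ERR=-110717963266143/1099511627776
(4,3): OLD=1968437342101893/17592186044416 → NEW=0, ERR=1968437342101893/17592186044416
(4,4): OLD=51727395947757013/281474976710656 → NEW=255, ERR=-20048723113460267/281474976710656
(4,5): OLD=645233507650333875/4503599627370496 → NEW=255, ERR=-503184397329142605/4503599627370496
Row 0: ..#.##
Row 1: ..#.##
Row 2: .#.###
Row 3: ..#.##
Row 4: ..#.##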